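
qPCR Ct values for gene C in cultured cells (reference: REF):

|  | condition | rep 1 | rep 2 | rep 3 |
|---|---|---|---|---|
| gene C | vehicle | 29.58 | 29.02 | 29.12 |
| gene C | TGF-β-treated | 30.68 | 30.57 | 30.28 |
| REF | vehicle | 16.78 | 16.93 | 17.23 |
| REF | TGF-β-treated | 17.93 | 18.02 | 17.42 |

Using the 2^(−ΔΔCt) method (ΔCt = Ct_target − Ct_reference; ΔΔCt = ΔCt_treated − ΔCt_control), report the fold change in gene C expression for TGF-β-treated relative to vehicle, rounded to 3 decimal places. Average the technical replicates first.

0.727

Mean Ct: gene C vehicle 29.240; gene C TGF-β-treated 30.510; REF vehicle 16.980; REF TGF-β-treated 17.790
ΔCt(vehicle) = 29.240 − 16.980 = 12.260
ΔCt(TGF-β-treated) = 30.510 − 17.790 = 12.720
ΔΔCt = 12.720 − 12.260 = 0.460
Fold change = 2^(−0.460) = 0.7270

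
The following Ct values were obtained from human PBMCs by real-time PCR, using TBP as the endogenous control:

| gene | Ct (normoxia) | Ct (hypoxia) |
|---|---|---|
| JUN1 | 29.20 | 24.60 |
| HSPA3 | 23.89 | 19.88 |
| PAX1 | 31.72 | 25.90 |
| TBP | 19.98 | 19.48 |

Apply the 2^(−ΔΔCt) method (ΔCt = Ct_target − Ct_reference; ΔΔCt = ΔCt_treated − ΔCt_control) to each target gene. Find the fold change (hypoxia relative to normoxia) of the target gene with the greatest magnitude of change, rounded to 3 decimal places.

JUN1: ΔΔCt = (24.60−19.48) − (29.20−19.98) = 5.12 − 9.22 = -4.10; fold change = 2^4.10 = 17.148
HSPA3: ΔΔCt = (19.88−19.48) − (23.89−19.98) = 0.40 − 3.91 = -3.51; fold change = 2^3.51 = 11.392
PAX1: ΔΔCt = (25.90−19.48) − (31.72−19.98) = 6.42 − 11.74 = -5.32; fold change = 2^5.32 = 39.947
PAX1 has the largest |ΔΔCt| = 5.32.

39.947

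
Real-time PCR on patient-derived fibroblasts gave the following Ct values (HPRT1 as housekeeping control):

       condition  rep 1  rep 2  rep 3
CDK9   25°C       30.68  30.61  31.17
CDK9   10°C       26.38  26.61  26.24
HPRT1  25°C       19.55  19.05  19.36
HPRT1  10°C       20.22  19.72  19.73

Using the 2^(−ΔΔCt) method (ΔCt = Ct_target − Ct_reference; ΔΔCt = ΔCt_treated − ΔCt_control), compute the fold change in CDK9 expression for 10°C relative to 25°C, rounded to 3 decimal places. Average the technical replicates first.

31.559

Mean Ct: CDK9 25°C 30.820; CDK9 10°C 26.410; HPRT1 25°C 19.320; HPRT1 10°C 19.890
ΔCt(25°C) = 30.820 − 19.320 = 11.500
ΔCt(10°C) = 26.410 − 19.890 = 6.520
ΔΔCt = 6.520 − 11.500 = -4.980
Fold change = 2^(−(-4.980)) = 2^4.980 = 31.5594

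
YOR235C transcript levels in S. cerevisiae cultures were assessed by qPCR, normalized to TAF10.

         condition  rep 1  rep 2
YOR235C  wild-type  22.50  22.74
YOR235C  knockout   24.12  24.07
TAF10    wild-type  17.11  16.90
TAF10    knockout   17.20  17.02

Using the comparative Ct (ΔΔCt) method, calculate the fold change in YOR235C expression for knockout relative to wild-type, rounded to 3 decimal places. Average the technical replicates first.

0.387

Mean Ct: YOR235C wild-type 22.620; YOR235C knockout 24.095; TAF10 wild-type 17.005; TAF10 knockout 17.110
ΔCt(wild-type) = 22.620 − 17.005 = 5.615
ΔCt(knockout) = 24.095 − 17.110 = 6.985
ΔΔCt = 6.985 − 5.615 = 1.370
Fold change = 2^(−1.370) = 0.3869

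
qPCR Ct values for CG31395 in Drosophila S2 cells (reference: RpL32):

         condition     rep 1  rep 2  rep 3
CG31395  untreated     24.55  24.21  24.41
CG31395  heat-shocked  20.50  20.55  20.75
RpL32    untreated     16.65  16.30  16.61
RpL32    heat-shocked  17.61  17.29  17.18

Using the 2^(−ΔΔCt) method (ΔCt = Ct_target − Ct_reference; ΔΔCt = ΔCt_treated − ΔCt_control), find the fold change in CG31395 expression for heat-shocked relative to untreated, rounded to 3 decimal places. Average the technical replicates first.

24.761

Mean Ct: CG31395 untreated 24.390; CG31395 heat-shocked 20.600; RpL32 untreated 16.520; RpL32 heat-shocked 17.360
ΔCt(untreated) = 24.390 − 16.520 = 7.870
ΔCt(heat-shocked) = 20.600 − 17.360 = 3.240
ΔΔCt = 3.240 − 7.870 = -4.630
Fold change = 2^(−(-4.630)) = 2^4.630 = 24.7610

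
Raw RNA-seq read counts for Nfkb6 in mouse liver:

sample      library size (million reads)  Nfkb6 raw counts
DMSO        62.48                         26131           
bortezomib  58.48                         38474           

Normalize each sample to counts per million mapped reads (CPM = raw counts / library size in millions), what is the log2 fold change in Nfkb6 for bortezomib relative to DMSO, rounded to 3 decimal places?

0.654

CPM(DMSO) = 26131 / 62.48 = 418.2298
CPM(bortezomib) = 38474 / 58.48 = 657.9001
Fold change = 657.9001 / 418.2298 = 1.57306
log2(1.57306) = 0.6536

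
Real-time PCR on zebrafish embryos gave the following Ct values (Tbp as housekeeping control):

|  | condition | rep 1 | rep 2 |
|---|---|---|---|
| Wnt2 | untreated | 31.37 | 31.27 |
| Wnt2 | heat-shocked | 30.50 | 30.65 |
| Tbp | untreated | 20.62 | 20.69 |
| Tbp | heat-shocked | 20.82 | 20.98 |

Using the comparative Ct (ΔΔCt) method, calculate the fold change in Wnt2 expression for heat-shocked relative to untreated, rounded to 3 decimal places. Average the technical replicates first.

1.986

Mean Ct: Wnt2 untreated 31.320; Wnt2 heat-shocked 30.575; Tbp untreated 20.655; Tbp heat-shocked 20.900
ΔCt(untreated) = 31.320 − 20.655 = 10.665
ΔCt(heat-shocked) = 30.575 − 20.900 = 9.675
ΔΔCt = 9.675 − 10.665 = -0.990
Fold change = 2^(−(-0.990)) = 2^0.990 = 1.9862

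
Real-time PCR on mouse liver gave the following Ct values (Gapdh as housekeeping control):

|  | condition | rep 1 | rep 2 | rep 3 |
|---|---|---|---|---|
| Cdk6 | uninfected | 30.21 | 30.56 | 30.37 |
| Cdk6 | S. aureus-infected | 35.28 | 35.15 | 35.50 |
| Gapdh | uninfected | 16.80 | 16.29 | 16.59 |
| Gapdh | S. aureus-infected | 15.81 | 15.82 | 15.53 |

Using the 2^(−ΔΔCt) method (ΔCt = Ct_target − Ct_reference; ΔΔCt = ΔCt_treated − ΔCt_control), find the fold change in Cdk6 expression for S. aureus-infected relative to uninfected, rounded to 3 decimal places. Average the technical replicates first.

Mean Ct: Cdk6 uninfected 30.380; Cdk6 S. aureus-infected 35.310; Gapdh uninfected 16.560; Gapdh S. aureus-infected 15.720
ΔCt(uninfected) = 30.380 − 16.560 = 13.820
ΔCt(S. aureus-infected) = 35.310 − 15.720 = 19.590
ΔΔCt = 19.590 − 13.820 = 5.770
Fold change = 2^(−5.770) = 0.0183

0.018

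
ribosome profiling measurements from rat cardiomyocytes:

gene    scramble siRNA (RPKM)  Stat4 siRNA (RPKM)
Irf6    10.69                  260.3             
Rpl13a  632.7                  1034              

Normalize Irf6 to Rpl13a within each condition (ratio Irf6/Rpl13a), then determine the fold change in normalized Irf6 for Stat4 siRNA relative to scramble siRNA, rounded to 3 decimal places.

14.900

Irf6/Rpl13a (scramble siRNA) = 10.69 / 632.7 = 0.016896
Irf6/Rpl13a (Stat4 siRNA) = 260.3 / 1034 = 0.25174
Fold change = 0.25174 / 0.016896 = 14.8996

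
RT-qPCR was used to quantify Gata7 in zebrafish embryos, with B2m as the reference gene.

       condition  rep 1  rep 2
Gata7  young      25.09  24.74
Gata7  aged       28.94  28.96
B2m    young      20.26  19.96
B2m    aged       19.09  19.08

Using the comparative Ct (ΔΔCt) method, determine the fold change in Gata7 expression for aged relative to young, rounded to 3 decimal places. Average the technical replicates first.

Mean Ct: Gata7 young 24.915; Gata7 aged 28.950; B2m young 20.110; B2m aged 19.085
ΔCt(young) = 24.915 − 20.110 = 4.805
ΔCt(aged) = 28.950 − 19.085 = 9.865
ΔΔCt = 9.865 − 4.805 = 5.060
Fold change = 2^(−5.060) = 0.0300

0.030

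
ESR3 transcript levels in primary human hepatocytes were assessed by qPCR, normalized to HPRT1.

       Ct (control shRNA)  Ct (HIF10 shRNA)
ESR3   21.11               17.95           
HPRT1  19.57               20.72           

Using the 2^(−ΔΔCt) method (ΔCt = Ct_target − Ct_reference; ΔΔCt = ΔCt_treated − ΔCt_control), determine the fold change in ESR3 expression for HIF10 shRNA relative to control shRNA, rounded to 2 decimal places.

19.84

ΔCt(control shRNA) = 21.110 − 19.570 = 1.540
ΔCt(HIF10 shRNA) = 17.950 − 20.720 = -2.770
ΔΔCt = -2.770 − 1.540 = -4.310
Fold change = 2^(−(-4.310)) = 2^4.310 = 19.835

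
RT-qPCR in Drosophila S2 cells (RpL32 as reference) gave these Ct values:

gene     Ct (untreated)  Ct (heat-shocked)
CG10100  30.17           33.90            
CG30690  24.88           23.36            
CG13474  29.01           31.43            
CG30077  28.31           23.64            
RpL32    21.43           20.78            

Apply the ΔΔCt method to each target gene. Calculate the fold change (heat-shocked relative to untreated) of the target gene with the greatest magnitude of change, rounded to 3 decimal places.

0.048

CG10100: ΔΔCt = (33.90−20.78) − (30.17−21.43) = 13.12 − 8.74 = 4.38; fold change = 2^-4.38 = 0.048
CG30690: ΔΔCt = (23.36−20.78) − (24.88−21.43) = 2.58 − 3.45 = -0.87; fold change = 2^0.87 = 1.828
CG13474: ΔΔCt = (31.43−20.78) − (29.01−21.43) = 10.65 − 7.58 = 3.07; fold change = 2^-3.07 = 0.119
CG30077: ΔΔCt = (23.64−20.78) − (28.31−21.43) = 2.86 − 6.88 = -4.02; fold change = 2^4.02 = 16.223
CG10100 has the largest |ΔΔCt| = 4.38.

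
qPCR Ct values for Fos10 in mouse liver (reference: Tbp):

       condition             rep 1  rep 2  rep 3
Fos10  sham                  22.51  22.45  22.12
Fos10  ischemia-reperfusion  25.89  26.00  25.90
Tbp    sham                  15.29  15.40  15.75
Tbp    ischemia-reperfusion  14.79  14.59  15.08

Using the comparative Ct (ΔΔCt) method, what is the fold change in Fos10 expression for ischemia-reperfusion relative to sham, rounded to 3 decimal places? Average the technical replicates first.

0.053

Mean Ct: Fos10 sham 22.360; Fos10 ischemia-reperfusion 25.930; Tbp sham 15.480; Tbp ischemia-reperfusion 14.820
ΔCt(sham) = 22.360 − 15.480 = 6.880
ΔCt(ischemia-reperfusion) = 25.930 − 14.820 = 11.110
ΔΔCt = 11.110 − 6.880 = 4.230
Fold change = 2^(−4.230) = 0.0533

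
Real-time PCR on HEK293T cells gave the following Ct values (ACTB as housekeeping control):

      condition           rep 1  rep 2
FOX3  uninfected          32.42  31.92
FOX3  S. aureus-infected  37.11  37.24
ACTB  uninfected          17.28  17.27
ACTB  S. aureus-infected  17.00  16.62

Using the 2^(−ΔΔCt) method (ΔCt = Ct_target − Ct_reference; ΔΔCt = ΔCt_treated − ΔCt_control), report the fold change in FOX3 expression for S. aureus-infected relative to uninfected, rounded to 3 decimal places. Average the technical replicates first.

Mean Ct: FOX3 uninfected 32.170; FOX3 S. aureus-infected 37.175; ACTB uninfected 17.275; ACTB S. aureus-infected 16.810
ΔCt(uninfected) = 32.170 − 17.275 = 14.895
ΔCt(S. aureus-infected) = 37.175 − 16.810 = 20.365
ΔΔCt = 20.365 − 14.895 = 5.470
Fold change = 2^(−5.470) = 0.0226

0.023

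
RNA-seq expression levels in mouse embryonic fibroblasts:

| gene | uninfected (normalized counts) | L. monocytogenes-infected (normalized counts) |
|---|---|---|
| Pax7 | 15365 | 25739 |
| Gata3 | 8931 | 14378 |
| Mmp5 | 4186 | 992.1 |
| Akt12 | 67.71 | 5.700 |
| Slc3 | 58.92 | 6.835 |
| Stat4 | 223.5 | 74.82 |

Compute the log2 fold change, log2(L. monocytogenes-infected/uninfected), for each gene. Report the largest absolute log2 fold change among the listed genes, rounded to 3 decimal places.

3.570

log2(25739/15365) = 0.744  (Pax7)
log2(14378/8931) = 0.687  (Gata3)
log2(992.1/4186) = -2.077  (Mmp5)
log2(5.700/67.71) = -3.570  (Akt12)
log2(6.835/58.92) = -3.108  (Slc3)
log2(74.82/223.5) = -1.579  (Stat4)
The largest magnitude belongs to Akt12.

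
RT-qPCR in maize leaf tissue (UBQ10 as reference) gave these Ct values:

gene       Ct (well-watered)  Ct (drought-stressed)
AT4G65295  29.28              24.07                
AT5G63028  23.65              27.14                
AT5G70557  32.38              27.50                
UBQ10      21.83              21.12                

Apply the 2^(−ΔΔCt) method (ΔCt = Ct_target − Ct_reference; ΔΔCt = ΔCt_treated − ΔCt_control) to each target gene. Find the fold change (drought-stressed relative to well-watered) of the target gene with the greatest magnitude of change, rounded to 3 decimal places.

AT4G65295: ΔΔCt = (24.07−21.12) − (29.28−21.83) = 2.95 − 7.45 = -4.50; fold change = 2^4.50 = 22.627
AT5G63028: ΔΔCt = (27.14−21.12) − (23.65−21.83) = 6.02 − 1.82 = 4.20; fold change = 2^-4.20 = 0.054
AT5G70557: ΔΔCt = (27.50−21.12) − (32.38−21.83) = 6.38 − 10.55 = -4.17; fold change = 2^4.17 = 18.001
AT4G65295 has the largest |ΔΔCt| = 4.50.

22.627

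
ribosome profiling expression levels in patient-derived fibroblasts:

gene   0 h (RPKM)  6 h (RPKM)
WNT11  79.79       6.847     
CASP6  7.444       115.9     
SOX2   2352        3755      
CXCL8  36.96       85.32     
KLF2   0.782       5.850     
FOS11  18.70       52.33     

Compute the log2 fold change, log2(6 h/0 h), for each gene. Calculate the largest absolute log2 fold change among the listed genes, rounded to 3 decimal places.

log2(6.847/79.79) = -3.543  (WNT11)
log2(115.9/7.444) = 3.961  (CASP6)
log2(3755/2352) = 0.675  (SOX2)
log2(85.32/36.96) = 1.207  (CXCL8)
log2(5.850/0.782) = 2.903  (KLF2)
log2(52.33/18.70) = 1.485  (FOS11)
The largest magnitude belongs to CASP6.

3.961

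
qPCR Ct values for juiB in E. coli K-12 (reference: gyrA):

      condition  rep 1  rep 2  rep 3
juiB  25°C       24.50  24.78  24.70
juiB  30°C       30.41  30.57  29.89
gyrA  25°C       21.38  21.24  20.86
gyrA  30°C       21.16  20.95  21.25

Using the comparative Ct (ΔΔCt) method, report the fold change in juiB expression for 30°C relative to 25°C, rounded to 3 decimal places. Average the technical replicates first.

Mean Ct: juiB 25°C 24.660; juiB 30°C 30.290; gyrA 25°C 21.160; gyrA 30°C 21.120
ΔCt(25°C) = 24.660 − 21.160 = 3.500
ΔCt(30°C) = 30.290 − 21.120 = 9.170
ΔΔCt = 9.170 − 3.500 = 5.670
Fold change = 2^(−5.670) = 0.0196

0.020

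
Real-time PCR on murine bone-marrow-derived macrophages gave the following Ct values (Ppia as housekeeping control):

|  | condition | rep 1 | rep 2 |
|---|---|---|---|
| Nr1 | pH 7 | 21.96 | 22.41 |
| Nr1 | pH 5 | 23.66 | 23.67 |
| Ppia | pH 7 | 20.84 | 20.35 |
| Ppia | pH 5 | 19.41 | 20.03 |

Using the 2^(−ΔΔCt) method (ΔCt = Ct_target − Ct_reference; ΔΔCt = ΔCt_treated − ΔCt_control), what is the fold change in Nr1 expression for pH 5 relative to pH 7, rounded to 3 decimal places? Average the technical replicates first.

Mean Ct: Nr1 pH 7 22.185; Nr1 pH 5 23.665; Ppia pH 7 20.595; Ppia pH 5 19.720
ΔCt(pH 7) = 22.185 − 20.595 = 1.590
ΔCt(pH 5) = 23.665 − 19.720 = 3.945
ΔΔCt = 3.945 − 1.590 = 2.355
Fold change = 2^(−2.355) = 0.1955

0.195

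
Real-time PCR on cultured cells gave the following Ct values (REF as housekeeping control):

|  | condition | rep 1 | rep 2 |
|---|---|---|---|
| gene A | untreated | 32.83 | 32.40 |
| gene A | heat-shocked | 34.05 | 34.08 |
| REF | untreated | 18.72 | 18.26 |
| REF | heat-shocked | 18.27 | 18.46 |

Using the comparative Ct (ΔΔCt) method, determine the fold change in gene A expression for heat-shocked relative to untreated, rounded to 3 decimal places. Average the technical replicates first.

0.336

Mean Ct: gene A untreated 32.615; gene A heat-shocked 34.065; REF untreated 18.490; REF heat-shocked 18.365
ΔCt(untreated) = 32.615 − 18.490 = 14.125
ΔCt(heat-shocked) = 34.065 − 18.365 = 15.700
ΔΔCt = 15.700 − 14.125 = 1.575
Fold change = 2^(−1.575) = 0.3356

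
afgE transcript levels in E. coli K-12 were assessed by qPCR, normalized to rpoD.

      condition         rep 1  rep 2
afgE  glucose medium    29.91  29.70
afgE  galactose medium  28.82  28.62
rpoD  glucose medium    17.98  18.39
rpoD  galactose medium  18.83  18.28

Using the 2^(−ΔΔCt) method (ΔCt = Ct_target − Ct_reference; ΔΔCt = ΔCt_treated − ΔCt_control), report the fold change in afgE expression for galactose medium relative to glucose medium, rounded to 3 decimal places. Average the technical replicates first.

2.742

Mean Ct: afgE glucose medium 29.805; afgE galactose medium 28.720; rpoD glucose medium 18.185; rpoD galactose medium 18.555
ΔCt(glucose medium) = 29.805 − 18.185 = 11.620
ΔCt(galactose medium) = 28.720 − 18.555 = 10.165
ΔΔCt = 10.165 − 11.620 = -1.455
Fold change = 2^(−(-1.455)) = 2^1.455 = 2.7416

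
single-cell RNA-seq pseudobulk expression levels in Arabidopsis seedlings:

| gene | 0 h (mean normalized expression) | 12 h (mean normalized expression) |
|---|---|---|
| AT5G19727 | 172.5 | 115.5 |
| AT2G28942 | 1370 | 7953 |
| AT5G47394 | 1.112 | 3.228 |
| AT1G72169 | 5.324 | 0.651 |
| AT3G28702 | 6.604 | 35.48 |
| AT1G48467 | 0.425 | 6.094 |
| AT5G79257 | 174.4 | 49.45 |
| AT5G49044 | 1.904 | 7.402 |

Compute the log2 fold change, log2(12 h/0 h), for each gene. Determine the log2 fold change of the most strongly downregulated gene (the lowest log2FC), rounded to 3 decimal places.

-3.032

log2(115.5/172.5) = -0.579  (AT5G19727)
log2(7953/1370) = 2.537  (AT2G28942)
log2(3.228/1.112) = 1.537  (AT5G47394)
log2(0.651/5.324) = -3.032  (AT1G72169)
log2(35.48/6.604) = 2.426  (AT3G28702)
log2(6.094/0.425) = 3.842  (AT1G48467)
log2(49.45/174.4) = -1.818  (AT5G79257)
log2(7.402/1.904) = 1.959  (AT5G49044)
AT1G72169 is most strongly downregulated.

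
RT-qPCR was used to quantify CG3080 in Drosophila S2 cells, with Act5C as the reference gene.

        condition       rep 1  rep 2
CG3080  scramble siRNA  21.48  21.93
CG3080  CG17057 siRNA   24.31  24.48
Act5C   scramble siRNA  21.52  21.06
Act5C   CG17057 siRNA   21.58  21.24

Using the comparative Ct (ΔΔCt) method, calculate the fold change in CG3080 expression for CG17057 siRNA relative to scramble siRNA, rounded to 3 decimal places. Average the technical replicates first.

Mean Ct: CG3080 scramble siRNA 21.705; CG3080 CG17057 siRNA 24.395; Act5C scramble siRNA 21.290; Act5C CG17057 siRNA 21.410
ΔCt(scramble siRNA) = 21.705 − 21.290 = 0.415
ΔCt(CG17057 siRNA) = 24.395 − 21.410 = 2.985
ΔΔCt = 2.985 − 0.415 = 2.570
Fold change = 2^(−2.570) = 0.1684

0.168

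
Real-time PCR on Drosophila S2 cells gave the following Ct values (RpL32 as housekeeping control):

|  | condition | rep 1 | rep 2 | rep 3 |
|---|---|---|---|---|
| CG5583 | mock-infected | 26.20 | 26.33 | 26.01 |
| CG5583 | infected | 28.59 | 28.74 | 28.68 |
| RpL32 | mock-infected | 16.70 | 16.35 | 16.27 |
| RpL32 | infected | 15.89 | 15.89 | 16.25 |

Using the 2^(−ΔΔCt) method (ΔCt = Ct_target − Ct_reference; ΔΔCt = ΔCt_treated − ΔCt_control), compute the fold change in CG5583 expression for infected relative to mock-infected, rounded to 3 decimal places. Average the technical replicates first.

Mean Ct: CG5583 mock-infected 26.180; CG5583 infected 28.670; RpL32 mock-infected 16.440; RpL32 infected 16.010
ΔCt(mock-infected) = 26.180 − 16.440 = 9.740
ΔCt(infected) = 28.670 − 16.010 = 12.660
ΔΔCt = 12.660 − 9.740 = 2.920
Fold change = 2^(−2.920) = 0.1321

0.132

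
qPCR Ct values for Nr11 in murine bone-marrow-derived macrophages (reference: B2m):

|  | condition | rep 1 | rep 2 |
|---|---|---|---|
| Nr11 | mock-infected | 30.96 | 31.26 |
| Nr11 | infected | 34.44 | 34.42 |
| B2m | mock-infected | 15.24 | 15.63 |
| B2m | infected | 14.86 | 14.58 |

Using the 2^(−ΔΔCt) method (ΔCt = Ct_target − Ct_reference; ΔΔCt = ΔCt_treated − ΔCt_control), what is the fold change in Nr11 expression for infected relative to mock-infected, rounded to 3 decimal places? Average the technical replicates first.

Mean Ct: Nr11 mock-infected 31.110; Nr11 infected 34.430; B2m mock-infected 15.435; B2m infected 14.720
ΔCt(mock-infected) = 31.110 − 15.435 = 15.675
ΔCt(infected) = 34.430 − 14.720 = 19.710
ΔΔCt = 19.710 − 15.675 = 4.035
Fold change = 2^(−4.035) = 0.0610

0.061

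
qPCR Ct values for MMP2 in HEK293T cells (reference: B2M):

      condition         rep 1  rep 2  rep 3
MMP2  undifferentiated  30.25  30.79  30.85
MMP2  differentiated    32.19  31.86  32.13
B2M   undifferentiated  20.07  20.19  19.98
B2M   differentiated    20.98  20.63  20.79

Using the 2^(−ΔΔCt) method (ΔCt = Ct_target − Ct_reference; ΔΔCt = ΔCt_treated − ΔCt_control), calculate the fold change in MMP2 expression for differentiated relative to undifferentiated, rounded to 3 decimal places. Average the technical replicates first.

Mean Ct: MMP2 undifferentiated 30.630; MMP2 differentiated 32.060; B2M undifferentiated 20.080; B2M differentiated 20.800
ΔCt(undifferentiated) = 30.630 − 20.080 = 10.550
ΔCt(differentiated) = 32.060 − 20.800 = 11.260
ΔΔCt = 11.260 − 10.550 = 0.710
Fold change = 2^(−0.710) = 0.6113

0.611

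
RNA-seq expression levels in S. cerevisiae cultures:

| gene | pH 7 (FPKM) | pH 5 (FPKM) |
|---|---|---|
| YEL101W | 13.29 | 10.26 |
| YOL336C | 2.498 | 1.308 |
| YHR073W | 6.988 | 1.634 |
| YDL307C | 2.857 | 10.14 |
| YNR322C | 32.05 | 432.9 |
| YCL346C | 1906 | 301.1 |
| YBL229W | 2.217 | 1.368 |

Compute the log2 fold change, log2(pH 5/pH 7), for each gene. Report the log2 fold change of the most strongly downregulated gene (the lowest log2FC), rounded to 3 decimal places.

-2.662

log2(10.26/13.29) = -0.373  (YEL101W)
log2(1.308/2.498) = -0.933  (YOL336C)
log2(1.634/6.988) = -2.096  (YHR073W)
log2(10.14/2.857) = 1.827  (YDL307C)
log2(432.9/32.05) = 3.756  (YNR322C)
log2(301.1/1906) = -2.662  (YCL346C)
log2(1.368/2.217) = -0.697  (YBL229W)
YCL346C is most strongly downregulated.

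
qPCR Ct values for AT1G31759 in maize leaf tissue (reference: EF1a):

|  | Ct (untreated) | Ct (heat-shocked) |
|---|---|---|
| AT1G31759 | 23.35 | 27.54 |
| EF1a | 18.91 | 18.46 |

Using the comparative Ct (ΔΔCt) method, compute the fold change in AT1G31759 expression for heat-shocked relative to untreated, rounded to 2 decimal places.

0.04

ΔCt(untreated) = 23.350 − 18.910 = 4.440
ΔCt(heat-shocked) = 27.540 − 18.460 = 9.080
ΔΔCt = 9.080 − 4.440 = 4.640
Fold change = 2^(−4.640) = 0.040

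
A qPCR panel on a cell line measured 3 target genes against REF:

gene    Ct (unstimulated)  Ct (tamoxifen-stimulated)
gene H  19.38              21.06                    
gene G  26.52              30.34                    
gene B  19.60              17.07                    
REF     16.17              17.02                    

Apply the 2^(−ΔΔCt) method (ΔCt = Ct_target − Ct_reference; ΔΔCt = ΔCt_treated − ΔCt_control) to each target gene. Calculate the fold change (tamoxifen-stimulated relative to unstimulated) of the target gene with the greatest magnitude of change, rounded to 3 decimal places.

10.411

gene H: ΔΔCt = (21.06−17.02) − (19.38−16.17) = 4.04 − 3.21 = 0.83; fold change = 2^-0.83 = 0.563
gene G: ΔΔCt = (30.34−17.02) − (26.52−16.17) = 13.32 − 10.35 = 2.97; fold change = 2^-2.97 = 0.128
gene B: ΔΔCt = (17.07−17.02) − (19.60−16.17) = 0.05 − 3.43 = -3.38; fold change = 2^3.38 = 10.411
gene B has the largest |ΔΔCt| = 3.38.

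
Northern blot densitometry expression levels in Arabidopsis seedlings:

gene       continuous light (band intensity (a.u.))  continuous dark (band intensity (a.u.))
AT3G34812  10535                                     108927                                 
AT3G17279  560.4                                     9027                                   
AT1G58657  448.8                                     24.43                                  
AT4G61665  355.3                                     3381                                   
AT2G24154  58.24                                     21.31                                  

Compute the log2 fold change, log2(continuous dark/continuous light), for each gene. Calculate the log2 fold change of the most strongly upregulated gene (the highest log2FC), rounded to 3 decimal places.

log2(108927/10535) = 3.370  (AT3G34812)
log2(9027/560.4) = 4.010  (AT3G17279)
log2(24.43/448.8) = -4.199  (AT1G58657)
log2(3381/355.3) = 3.250  (AT4G61665)
log2(21.31/58.24) = -1.450  (AT2G24154)
AT3G17279 is most strongly upregulated.

4.010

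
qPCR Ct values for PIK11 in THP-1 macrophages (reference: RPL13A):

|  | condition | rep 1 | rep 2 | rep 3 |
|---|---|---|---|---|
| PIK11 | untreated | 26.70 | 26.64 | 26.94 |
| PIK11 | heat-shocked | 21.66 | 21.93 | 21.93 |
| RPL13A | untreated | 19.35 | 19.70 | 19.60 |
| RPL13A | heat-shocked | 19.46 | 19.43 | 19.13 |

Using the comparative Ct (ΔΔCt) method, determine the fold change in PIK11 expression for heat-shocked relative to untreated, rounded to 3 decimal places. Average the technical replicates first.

26.173

Mean Ct: PIK11 untreated 26.760; PIK11 heat-shocked 21.840; RPL13A untreated 19.550; RPL13A heat-shocked 19.340
ΔCt(untreated) = 26.760 − 19.550 = 7.210
ΔCt(heat-shocked) = 21.840 − 19.340 = 2.500
ΔΔCt = 2.500 − 7.210 = -4.710
Fold change = 2^(−(-4.710)) = 2^4.710 = 26.1729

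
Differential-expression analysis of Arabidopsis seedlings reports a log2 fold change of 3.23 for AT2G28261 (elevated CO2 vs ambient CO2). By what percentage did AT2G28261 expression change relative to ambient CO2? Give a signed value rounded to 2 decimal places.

838.27%

Fold change = 2^(3.23) = 9.3827
Percent change = (FC − 1) × 100% = (9.3827 − 1) × 100 = 838.27%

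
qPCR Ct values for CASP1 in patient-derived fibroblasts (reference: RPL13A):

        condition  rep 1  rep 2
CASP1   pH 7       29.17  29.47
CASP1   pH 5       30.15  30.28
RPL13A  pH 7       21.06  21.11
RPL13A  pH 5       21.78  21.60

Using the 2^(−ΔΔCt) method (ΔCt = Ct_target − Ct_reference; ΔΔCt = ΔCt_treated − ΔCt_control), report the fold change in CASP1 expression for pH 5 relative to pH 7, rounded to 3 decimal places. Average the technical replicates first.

Mean Ct: CASP1 pH 7 29.320; CASP1 pH 5 30.215; RPL13A pH 7 21.085; RPL13A pH 5 21.690
ΔCt(pH 7) = 29.320 − 21.085 = 8.235
ΔCt(pH 5) = 30.215 − 21.690 = 8.525
ΔΔCt = 8.525 − 8.235 = 0.290
Fold change = 2^(−0.290) = 0.8179

0.818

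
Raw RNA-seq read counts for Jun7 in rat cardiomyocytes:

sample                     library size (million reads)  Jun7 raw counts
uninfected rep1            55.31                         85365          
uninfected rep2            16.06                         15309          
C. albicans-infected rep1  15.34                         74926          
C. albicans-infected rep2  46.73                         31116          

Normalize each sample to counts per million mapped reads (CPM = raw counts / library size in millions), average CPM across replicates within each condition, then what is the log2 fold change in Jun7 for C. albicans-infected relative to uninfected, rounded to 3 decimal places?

CPM(uninfected rep1) = 85365 / 55.31 = 1543.3918
CPM(uninfected rep2) = 15309 / 16.06 = 953.2379
CPM(C. albicans-infected rep1) = 74926 / 15.34 = 4884.3546
CPM(C. albicans-infected rep2) = 31116 / 46.73 = 665.8678
mean CPM(uninfected) = 1248.3148; mean CPM(C. albicans-infected) = 2775.1112
Fold change = 2775.1112 / 1248.3148 = 2.22309
log2(2.22309) = 1.1526

1.153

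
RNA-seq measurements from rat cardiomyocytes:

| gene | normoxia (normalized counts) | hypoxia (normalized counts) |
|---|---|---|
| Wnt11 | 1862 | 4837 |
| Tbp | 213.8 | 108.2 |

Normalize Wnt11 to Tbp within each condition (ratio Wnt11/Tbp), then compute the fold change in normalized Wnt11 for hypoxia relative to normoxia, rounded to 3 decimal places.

Wnt11/Tbp (normoxia) = 1862 / 213.8 = 8.7091
Wnt11/Tbp (hypoxia) = 4837 / 108.2 = 44.704
Fold change = 44.704 / 8.7091 = 5.1331

5.133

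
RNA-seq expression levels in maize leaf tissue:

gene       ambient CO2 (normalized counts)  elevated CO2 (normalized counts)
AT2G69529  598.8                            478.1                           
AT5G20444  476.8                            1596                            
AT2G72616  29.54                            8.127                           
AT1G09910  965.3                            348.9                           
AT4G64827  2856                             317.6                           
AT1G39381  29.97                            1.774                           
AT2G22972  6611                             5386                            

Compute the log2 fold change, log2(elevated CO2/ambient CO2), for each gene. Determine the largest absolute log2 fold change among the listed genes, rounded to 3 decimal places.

log2(478.1/598.8) = -0.325  (AT2G69529)
log2(1596/476.8) = 1.743  (AT5G20444)
log2(8.127/29.54) = -1.862  (AT2G72616)
log2(348.9/965.3) = -1.468  (AT1G09910)
log2(317.6/2856) = -3.169  (AT4G64827)
log2(1.774/29.97) = -4.078  (AT1G39381)
log2(5386/6611) = -0.296  (AT2G22972)
The largest magnitude belongs to AT1G39381.

4.078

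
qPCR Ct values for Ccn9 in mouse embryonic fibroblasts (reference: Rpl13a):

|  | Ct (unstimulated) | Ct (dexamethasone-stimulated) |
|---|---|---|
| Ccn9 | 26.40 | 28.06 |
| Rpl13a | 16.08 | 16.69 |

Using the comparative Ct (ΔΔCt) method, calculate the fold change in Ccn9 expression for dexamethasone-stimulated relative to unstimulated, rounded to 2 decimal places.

ΔCt(unstimulated) = 26.400 − 16.080 = 10.320
ΔCt(dexamethasone-stimulated) = 28.060 − 16.690 = 11.370
ΔΔCt = 11.370 − 10.320 = 1.050
Fold change = 2^(−1.050) = 0.483

0.48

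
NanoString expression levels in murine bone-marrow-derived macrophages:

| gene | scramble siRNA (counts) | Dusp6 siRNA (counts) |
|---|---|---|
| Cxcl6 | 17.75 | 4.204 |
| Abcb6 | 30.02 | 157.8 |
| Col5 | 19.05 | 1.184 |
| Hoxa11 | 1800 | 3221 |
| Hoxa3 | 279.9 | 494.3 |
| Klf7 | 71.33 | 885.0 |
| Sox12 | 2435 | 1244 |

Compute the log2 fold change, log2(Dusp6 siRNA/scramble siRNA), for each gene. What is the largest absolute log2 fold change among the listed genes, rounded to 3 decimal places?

4.008

log2(4.204/17.75) = -2.078  (Cxcl6)
log2(157.8/30.02) = 2.394  (Abcb6)
log2(1.184/19.05) = -4.008  (Col5)
log2(3221/1800) = 0.840  (Hoxa11)
log2(494.3/279.9) = 0.820  (Hoxa3)
log2(885.0/71.33) = 3.633  (Klf7)
log2(1244/2435) = -0.969  (Sox12)
The largest magnitude belongs to Col5.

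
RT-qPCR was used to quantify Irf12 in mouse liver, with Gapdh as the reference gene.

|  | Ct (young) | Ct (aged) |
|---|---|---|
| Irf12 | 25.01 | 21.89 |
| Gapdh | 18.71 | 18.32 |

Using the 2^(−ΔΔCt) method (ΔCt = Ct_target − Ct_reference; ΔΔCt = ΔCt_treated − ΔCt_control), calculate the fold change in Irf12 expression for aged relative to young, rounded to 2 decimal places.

ΔCt(young) = 25.010 − 18.710 = 6.300
ΔCt(aged) = 21.890 − 18.320 = 3.570
ΔΔCt = 3.570 − 6.300 = -2.730
Fold change = 2^(−(-2.730)) = 2^2.730 = 6.635

6.63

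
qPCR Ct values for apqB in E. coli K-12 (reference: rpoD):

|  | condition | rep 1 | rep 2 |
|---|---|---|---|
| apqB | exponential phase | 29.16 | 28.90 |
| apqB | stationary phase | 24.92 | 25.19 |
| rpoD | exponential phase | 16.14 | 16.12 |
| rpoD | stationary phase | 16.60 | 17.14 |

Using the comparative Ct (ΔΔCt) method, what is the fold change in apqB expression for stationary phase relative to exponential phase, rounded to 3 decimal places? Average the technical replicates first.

Mean Ct: apqB exponential phase 29.030; apqB stationary phase 25.055; rpoD exponential phase 16.130; rpoD stationary phase 16.870
ΔCt(exponential phase) = 29.030 − 16.130 = 12.900
ΔCt(stationary phase) = 25.055 − 16.870 = 8.185
ΔΔCt = 8.185 − 12.900 = -4.715
Fold change = 2^(−(-4.715)) = 2^4.715 = 26.2637

26.264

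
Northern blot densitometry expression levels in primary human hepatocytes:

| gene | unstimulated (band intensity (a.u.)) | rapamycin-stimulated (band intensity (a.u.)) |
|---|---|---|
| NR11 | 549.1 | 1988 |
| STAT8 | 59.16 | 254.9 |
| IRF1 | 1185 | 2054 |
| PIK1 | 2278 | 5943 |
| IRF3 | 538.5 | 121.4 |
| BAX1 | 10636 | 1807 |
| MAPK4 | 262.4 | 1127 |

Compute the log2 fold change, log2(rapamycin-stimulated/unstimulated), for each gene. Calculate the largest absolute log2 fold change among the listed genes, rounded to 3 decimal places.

log2(1988/549.1) = 1.856  (NR11)
log2(254.9/59.16) = 2.107  (STAT8)
log2(2054/1185) = 0.794  (IRF1)
log2(5943/2278) = 1.383  (PIK1)
log2(121.4/538.5) = -2.149  (IRF3)
log2(1807/10636) = -2.557  (BAX1)
log2(1127/262.4) = 2.103  (MAPK4)
The largest magnitude belongs to BAX1.

2.557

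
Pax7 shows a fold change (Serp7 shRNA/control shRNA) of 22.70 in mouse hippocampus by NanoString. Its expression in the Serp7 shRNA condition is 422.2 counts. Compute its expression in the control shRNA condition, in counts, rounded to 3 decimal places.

18.599

control shRNA expression = 422.2 / 22.70 = 18.599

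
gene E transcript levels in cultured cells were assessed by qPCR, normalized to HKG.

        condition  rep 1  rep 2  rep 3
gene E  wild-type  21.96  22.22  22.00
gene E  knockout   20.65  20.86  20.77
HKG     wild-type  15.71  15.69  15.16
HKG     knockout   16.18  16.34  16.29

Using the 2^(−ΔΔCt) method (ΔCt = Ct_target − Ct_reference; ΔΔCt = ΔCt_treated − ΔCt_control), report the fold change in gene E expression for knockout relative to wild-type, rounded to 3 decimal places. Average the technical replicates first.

Mean Ct: gene E wild-type 22.060; gene E knockout 20.760; HKG wild-type 15.520; HKG knockout 16.270
ΔCt(wild-type) = 22.060 − 15.520 = 6.540
ΔCt(knockout) = 20.760 − 16.270 = 4.490
ΔΔCt = 4.490 − 6.540 = -2.050
Fold change = 2^(−(-2.050)) = 2^2.050 = 4.1411

4.141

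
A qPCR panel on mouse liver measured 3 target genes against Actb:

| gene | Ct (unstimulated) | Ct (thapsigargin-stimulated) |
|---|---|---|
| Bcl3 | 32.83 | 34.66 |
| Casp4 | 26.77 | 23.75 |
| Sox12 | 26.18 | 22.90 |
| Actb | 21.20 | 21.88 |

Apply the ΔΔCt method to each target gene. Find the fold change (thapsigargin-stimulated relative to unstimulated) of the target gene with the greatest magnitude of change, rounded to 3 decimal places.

15.562

Bcl3: ΔΔCt = (34.66−21.88) − (32.83−21.20) = 12.78 − 11.63 = 1.15; fold change = 2^-1.15 = 0.451
Casp4: ΔΔCt = (23.75−21.88) − (26.77−21.20) = 1.87 − 5.57 = -3.70; fold change = 2^3.70 = 12.996
Sox12: ΔΔCt = (22.90−21.88) − (26.18−21.20) = 1.02 − 4.98 = -3.96; fold change = 2^3.96 = 15.562
Sox12 has the largest |ΔΔCt| = 3.96.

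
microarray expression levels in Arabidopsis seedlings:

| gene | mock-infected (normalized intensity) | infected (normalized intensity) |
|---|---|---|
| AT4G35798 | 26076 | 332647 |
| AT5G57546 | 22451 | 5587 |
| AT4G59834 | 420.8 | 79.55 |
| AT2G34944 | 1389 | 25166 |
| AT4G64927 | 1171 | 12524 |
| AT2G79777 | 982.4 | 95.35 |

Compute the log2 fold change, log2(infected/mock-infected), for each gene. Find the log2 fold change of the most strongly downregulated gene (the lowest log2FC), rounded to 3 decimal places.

log2(332647/26076) = 3.673  (AT4G35798)
log2(5587/22451) = -2.007  (AT5G57546)
log2(79.55/420.8) = -2.403  (AT4G59834)
log2(25166/1389) = 4.179  (AT2G34944)
log2(12524/1171) = 3.419  (AT4G64927)
log2(95.35/982.4) = -3.365  (AT2G79777)
AT2G79777 is most strongly downregulated.

-3.365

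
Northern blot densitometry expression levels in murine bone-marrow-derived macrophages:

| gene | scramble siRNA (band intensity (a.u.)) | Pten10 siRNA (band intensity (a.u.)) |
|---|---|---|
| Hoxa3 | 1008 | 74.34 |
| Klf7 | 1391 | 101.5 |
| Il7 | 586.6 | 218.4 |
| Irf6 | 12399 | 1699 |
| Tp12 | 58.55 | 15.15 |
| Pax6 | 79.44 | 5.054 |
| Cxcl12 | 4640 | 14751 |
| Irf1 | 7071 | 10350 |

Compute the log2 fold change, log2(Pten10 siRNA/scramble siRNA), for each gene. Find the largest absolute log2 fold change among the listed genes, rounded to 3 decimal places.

3.974

log2(74.34/1008) = -3.761  (Hoxa3)
log2(101.5/1391) = -3.777  (Klf7)
log2(218.4/586.6) = -1.425  (Il7)
log2(1699/12399) = -2.867  (Irf6)
log2(15.15/58.55) = -1.950  (Tp12)
log2(5.054/79.44) = -3.974  (Pax6)
log2(14751/4640) = 1.669  (Cxcl12)
log2(10350/7071) = 0.550  (Irf1)
The largest magnitude belongs to Pax6.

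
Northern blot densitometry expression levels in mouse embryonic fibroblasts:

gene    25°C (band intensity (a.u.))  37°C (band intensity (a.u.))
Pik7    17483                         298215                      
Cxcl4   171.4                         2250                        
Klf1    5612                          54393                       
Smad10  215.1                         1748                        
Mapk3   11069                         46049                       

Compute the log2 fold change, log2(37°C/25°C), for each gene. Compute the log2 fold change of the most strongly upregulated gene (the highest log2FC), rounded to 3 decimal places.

4.092

log2(298215/17483) = 4.092  (Pik7)
log2(2250/171.4) = 3.714  (Cxcl4)
log2(54393/5612) = 3.277  (Klf1)
log2(1748/215.1) = 3.023  (Smad10)
log2(46049/11069) = 2.057  (Mapk3)
Pik7 is most strongly upregulated.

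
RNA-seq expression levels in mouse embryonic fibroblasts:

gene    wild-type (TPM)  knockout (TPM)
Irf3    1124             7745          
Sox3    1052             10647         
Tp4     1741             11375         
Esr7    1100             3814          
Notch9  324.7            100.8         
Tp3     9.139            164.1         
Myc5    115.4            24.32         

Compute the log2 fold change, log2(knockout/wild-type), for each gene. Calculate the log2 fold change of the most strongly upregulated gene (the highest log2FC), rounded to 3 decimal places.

log2(7745/1124) = 2.785  (Irf3)
log2(10647/1052) = 3.339  (Sox3)
log2(11375/1741) = 2.708  (Tp4)
log2(3814/1100) = 1.794  (Esr7)
log2(100.8/324.7) = -1.688  (Notch9)
log2(164.1/9.139) = 4.166  (Tp3)
log2(24.32/115.4) = -2.246  (Myc5)
Tp3 is most strongly upregulated.

4.166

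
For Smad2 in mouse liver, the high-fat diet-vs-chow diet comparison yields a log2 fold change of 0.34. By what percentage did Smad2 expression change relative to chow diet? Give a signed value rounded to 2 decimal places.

26.58%

Fold change = 2^(0.34) = 1.2658
Percent change = (FC − 1) × 100% = (1.2658 − 1) × 100 = 26.58%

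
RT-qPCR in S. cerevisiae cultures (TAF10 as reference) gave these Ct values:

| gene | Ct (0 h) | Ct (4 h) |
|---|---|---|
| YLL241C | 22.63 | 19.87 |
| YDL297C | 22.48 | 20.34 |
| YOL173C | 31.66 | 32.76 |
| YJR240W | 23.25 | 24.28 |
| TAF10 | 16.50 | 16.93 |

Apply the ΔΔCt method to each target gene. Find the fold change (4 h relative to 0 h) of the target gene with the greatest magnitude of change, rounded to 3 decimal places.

YLL241C: ΔΔCt = (19.87−16.93) − (22.63−16.50) = 2.94 − 6.13 = -3.19; fold change = 2^3.19 = 9.126
YDL297C: ΔΔCt = (20.34−16.93) − (22.48−16.50) = 3.41 − 5.98 = -2.57; fold change = 2^2.57 = 5.938
YOL173C: ΔΔCt = (32.76−16.93) − (31.66−16.50) = 15.83 − 15.16 = 0.67; fold change = 2^-0.67 = 0.629
YJR240W: ΔΔCt = (24.28−16.93) − (23.25−16.50) = 7.35 − 6.75 = 0.60; fold change = 2^-0.60 = 0.660
YLL241C has the largest |ΔΔCt| = 3.19.

9.126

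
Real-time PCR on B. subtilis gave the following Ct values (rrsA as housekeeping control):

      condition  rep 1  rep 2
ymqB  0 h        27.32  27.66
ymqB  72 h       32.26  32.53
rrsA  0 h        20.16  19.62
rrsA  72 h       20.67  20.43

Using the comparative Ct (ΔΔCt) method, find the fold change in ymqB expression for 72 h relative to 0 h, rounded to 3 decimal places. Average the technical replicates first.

0.053

Mean Ct: ymqB 0 h 27.490; ymqB 72 h 32.395; rrsA 0 h 19.890; rrsA 72 h 20.550
ΔCt(0 h) = 27.490 − 19.890 = 7.600
ΔCt(72 h) = 32.395 − 20.550 = 11.845
ΔΔCt = 11.845 − 7.600 = 4.245
Fold change = 2^(−4.245) = 0.0527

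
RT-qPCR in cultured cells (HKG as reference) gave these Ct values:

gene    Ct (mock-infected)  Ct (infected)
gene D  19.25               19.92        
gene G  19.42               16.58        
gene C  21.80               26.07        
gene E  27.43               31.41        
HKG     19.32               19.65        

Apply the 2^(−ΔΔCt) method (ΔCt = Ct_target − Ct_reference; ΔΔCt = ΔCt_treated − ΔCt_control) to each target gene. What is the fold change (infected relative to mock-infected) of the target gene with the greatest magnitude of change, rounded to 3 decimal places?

0.065

gene D: ΔΔCt = (19.92−19.65) − (19.25−19.32) = 0.27 − (-0.07) = 0.34; fold change = 2^-0.34 = 0.790
gene G: ΔΔCt = (16.58−19.65) − (19.42−19.32) = -3.07 − 0.10 = -3.17; fold change = 2^3.17 = 9.000
gene C: ΔΔCt = (26.07−19.65) − (21.80−19.32) = 6.42 − 2.48 = 3.94; fold change = 2^-3.94 = 0.065
gene E: ΔΔCt = (31.41−19.65) − (27.43−19.32) = 11.76 − 8.11 = 3.65; fold change = 2^-3.65 = 0.080
gene C has the largest |ΔΔCt| = 3.94.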